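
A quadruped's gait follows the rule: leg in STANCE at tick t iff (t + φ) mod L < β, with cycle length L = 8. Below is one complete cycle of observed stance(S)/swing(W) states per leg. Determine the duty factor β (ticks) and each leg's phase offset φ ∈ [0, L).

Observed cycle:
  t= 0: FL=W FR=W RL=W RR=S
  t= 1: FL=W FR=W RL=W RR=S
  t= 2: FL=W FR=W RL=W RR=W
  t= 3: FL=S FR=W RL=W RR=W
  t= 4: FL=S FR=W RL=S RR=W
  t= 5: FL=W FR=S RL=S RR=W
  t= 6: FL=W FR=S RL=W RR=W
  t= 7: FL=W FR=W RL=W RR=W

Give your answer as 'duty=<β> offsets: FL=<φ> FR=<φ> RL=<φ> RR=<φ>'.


duty=2 offsets: FL=5 FR=3 RL=4 RR=0

duty β = stance ticks per leg = 2
FL: stance ticks = 2; W→S at t=3 → φ=5
FR: stance ticks = 2; W→S at t=5 → φ=3
RL: stance ticks = 2; W→S at t=4 → φ=4
RR: stance ticks = 2; W→S at t=0 → φ=0


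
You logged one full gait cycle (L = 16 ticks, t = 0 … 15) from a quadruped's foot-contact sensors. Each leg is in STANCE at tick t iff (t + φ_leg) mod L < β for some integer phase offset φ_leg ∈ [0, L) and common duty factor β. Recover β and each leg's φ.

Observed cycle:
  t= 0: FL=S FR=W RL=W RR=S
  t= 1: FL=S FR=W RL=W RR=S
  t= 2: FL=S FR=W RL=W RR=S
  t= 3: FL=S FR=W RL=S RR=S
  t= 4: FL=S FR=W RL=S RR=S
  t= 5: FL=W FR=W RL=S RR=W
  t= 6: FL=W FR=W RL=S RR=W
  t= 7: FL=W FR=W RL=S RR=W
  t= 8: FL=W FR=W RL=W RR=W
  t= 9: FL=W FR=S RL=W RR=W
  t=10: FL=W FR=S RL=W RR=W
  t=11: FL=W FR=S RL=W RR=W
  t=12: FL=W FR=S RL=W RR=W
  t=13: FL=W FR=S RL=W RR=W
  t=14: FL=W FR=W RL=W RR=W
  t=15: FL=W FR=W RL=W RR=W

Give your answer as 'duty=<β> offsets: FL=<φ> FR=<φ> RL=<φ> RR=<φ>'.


duty=5 offsets: FL=0 FR=7 RL=13 RR=0

duty β = stance ticks per leg = 5
FL: stance ticks = 5; W→S at t=0 → φ=0
FR: stance ticks = 5; W→S at t=9 → φ=7
RL: stance ticks = 5; W→S at t=3 → φ=13
RR: stance ticks = 5; W→S at t=0 → φ=0


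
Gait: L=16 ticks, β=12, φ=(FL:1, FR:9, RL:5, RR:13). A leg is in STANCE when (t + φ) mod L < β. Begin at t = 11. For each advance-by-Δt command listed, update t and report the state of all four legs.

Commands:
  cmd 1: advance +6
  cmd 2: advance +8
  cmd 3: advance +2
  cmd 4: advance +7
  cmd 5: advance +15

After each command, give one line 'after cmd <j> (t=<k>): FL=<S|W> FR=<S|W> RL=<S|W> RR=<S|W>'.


after cmd 1 (t=17): FL=S FR=S RL=S RR=W
after cmd 2 (t=25): FL=S FR=S RL=W RR=S
after cmd 3 (t=27): FL=W FR=S RL=S RR=S
after cmd 4 (t=34): FL=S FR=S RL=S RR=W
after cmd 5 (t=49): FL=S FR=S RL=S RR=W

start t=11: FL=W FR=S RL=S RR=S
cmd 1: advance +6 → t=17, phase=(2,10,6,14) → FL=S FR=S RL=S RR=W
cmd 2: advance +8 → t=25, phase=(10,2,14,6) → FL=S FR=S RL=W RR=S
cmd 3: advance +2 → t=27, phase=(12,4,0,8) → FL=W FR=S RL=S RR=S
cmd 4: advance +7 → t=34, phase=(3,11,7,15) → FL=S FR=S RL=S RR=W
cmd 5: advance +15 → t=49, phase=(2,10,6,14) → FL=S FR=S RL=S RR=W


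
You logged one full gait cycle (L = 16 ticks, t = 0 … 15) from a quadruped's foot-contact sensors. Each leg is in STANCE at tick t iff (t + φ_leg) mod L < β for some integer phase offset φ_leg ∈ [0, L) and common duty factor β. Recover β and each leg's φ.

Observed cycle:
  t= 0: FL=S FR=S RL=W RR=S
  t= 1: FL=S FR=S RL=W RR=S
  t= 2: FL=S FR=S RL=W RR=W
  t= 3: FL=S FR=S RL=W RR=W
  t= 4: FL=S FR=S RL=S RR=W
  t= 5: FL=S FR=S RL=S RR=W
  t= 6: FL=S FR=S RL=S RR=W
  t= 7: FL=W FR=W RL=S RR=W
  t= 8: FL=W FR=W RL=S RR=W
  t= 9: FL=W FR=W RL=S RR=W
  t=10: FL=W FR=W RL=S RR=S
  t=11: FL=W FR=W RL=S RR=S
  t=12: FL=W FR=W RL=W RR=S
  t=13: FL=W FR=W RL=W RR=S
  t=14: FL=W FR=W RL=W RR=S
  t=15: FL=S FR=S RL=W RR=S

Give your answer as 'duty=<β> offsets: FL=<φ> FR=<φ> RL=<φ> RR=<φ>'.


duty β = stance ticks per leg = 8
FL: stance ticks = 8; W→S at t=15 → φ=1
FR: stance ticks = 8; W→S at t=15 → φ=1
RL: stance ticks = 8; W→S at t=4 → φ=12
RR: stance ticks = 8; W→S at t=10 → φ=6

duty=8 offsets: FL=1 FR=1 RL=12 RR=6


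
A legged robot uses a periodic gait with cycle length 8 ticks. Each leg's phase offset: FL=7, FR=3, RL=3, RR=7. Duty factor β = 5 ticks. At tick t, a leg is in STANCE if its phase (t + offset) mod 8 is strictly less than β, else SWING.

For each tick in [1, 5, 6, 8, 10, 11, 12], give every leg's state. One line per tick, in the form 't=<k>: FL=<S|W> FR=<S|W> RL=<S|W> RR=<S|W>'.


t=1: FL=S FR=S RL=S RR=S
t=5: FL=S FR=S RL=S RR=S
t=6: FL=W FR=S RL=S RR=W
t=8: FL=W FR=S RL=S RR=W
t=10: FL=S FR=W RL=W RR=S
t=11: FL=S FR=W RL=W RR=S
t=12: FL=S FR=W RL=W RR=S

t=1: phase=(0,4,4,0) vs β=5 → FL=S FR=S RL=S RR=S
t=5: phase=(4,0,0,4) vs β=5 → FL=S FR=S RL=S RR=S
t=6: phase=(5,1,1,5) vs β=5 → FL=W FR=S RL=S RR=W
t=8: phase=(7,3,3,7) vs β=5 → FL=W FR=S RL=S RR=W
t=10: phase=(1,5,5,1) vs β=5 → FL=S FR=W RL=W RR=S
t=11: phase=(2,6,6,2) vs β=5 → FL=S FR=W RL=W RR=S
t=12: phase=(3,7,7,3) vs β=5 → FL=S FR=W RL=W RR=S


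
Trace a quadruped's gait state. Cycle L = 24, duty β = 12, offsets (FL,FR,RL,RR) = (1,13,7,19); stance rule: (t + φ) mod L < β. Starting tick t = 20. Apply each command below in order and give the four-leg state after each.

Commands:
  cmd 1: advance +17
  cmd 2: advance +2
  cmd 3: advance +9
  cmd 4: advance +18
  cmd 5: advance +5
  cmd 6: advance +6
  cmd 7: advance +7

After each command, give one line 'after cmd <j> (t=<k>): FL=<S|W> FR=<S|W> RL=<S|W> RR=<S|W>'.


start t=20: FL=W FR=S RL=S RR=W
cmd 1: advance +17 → t=37, phase=(14,2,20,8) → FL=W FR=S RL=W RR=S
cmd 2: advance +2 → t=39, phase=(16,4,22,10) → FL=W FR=S RL=W RR=S
cmd 3: advance +9 → t=48, phase=(1,13,7,19) → FL=S FR=W RL=S RR=W
cmd 4: advance +18 → t=66, phase=(19,7,1,13) → FL=W FR=S RL=S RR=W
cmd 5: advance +5 → t=71, phase=(0,12,6,18) → FL=S FR=W RL=S RR=W
cmd 6: advance +6 → t=77, phase=(6,18,12,0) → FL=S FR=W RL=W RR=S
cmd 7: advance +7 → t=84, phase=(13,1,19,7) → FL=W FR=S RL=W RR=S

after cmd 1 (t=37): FL=W FR=S RL=W RR=S
after cmd 2 (t=39): FL=W FR=S RL=W RR=S
after cmd 3 (t=48): FL=S FR=W RL=S RR=W
after cmd 4 (t=66): FL=W FR=S RL=S RR=W
after cmd 5 (t=71): FL=S FR=W RL=S RR=W
after cmd 6 (t=77): FL=S FR=W RL=W RR=S
after cmd 7 (t=84): FL=W FR=S RL=W RR=S


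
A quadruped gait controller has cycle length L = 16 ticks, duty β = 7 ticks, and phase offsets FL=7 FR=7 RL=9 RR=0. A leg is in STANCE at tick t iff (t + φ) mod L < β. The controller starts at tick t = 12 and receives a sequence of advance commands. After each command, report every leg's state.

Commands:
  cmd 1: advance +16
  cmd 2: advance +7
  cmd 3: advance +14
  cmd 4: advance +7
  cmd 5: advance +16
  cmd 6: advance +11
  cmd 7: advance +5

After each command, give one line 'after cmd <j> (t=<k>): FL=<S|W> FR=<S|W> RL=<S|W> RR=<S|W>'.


start t=12: FL=S FR=S RL=S RR=W
cmd 1: advance +16 → t=28, phase=(3,3,5,12) → FL=S FR=S RL=S RR=W
cmd 2: advance +7 → t=35, phase=(10,10,12,3) → FL=W FR=W RL=W RR=S
cmd 3: advance +14 → t=49, phase=(8,8,10,1) → FL=W FR=W RL=W RR=S
cmd 4: advance +7 → t=56, phase=(15,15,1,8) → FL=W FR=W RL=S RR=W
cmd 5: advance +16 → t=72, phase=(15,15,1,8) → FL=W FR=W RL=S RR=W
cmd 6: advance +11 → t=83, phase=(10,10,12,3) → FL=W FR=W RL=W RR=S
cmd 7: advance +5 → t=88, phase=(15,15,1,8) → FL=W FR=W RL=S RR=W

after cmd 1 (t=28): FL=S FR=S RL=S RR=W
after cmd 2 (t=35): FL=W FR=W RL=W RR=S
after cmd 3 (t=49): FL=W FR=W RL=W RR=S
after cmd 4 (t=56): FL=W FR=W RL=S RR=W
after cmd 5 (t=72): FL=W FR=W RL=S RR=W
after cmd 6 (t=83): FL=W FR=W RL=W RR=S
after cmd 7 (t=88): FL=W FR=W RL=S RR=W


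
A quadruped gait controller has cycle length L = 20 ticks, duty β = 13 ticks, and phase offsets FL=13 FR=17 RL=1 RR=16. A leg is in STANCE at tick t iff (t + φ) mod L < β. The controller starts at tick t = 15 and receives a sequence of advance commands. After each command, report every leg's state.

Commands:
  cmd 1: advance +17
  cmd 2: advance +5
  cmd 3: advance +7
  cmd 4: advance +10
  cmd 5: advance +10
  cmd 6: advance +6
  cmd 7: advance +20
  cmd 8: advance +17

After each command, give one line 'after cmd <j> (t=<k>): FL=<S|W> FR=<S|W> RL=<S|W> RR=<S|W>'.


start t=15: FL=S FR=S RL=W RR=S
cmd 1: advance +17 → t=32, phase=(5,9,13,8) → FL=S FR=S RL=W RR=S
cmd 2: advance +5 → t=37, phase=(10,14,18,13) → FL=S FR=W RL=W RR=W
cmd 3: advance +7 → t=44, phase=(17,1,5,0) → FL=W FR=S RL=S RR=S
cmd 4: advance +10 → t=54, phase=(7,11,15,10) → FL=S FR=S RL=W RR=S
cmd 5: advance +10 → t=64, phase=(17,1,5,0) → FL=W FR=S RL=S RR=S
cmd 6: advance +6 → t=70, phase=(3,7,11,6) → FL=S FR=S RL=S RR=S
cmd 7: advance +20 → t=90, phase=(3,7,11,6) → FL=S FR=S RL=S RR=S
cmd 8: advance +17 → t=107, phase=(0,4,8,3) → FL=S FR=S RL=S RR=S

after cmd 1 (t=32): FL=S FR=S RL=W RR=S
after cmd 2 (t=37): FL=S FR=W RL=W RR=W
after cmd 3 (t=44): FL=W FR=S RL=S RR=S
after cmd 4 (t=54): FL=S FR=S RL=W RR=S
after cmd 5 (t=64): FL=W FR=S RL=S RR=S
after cmd 6 (t=70): FL=S FR=S RL=S RR=S
after cmd 7 (t=90): FL=S FR=S RL=S RR=S
after cmd 8 (t=107): FL=S FR=S RL=S RR=S


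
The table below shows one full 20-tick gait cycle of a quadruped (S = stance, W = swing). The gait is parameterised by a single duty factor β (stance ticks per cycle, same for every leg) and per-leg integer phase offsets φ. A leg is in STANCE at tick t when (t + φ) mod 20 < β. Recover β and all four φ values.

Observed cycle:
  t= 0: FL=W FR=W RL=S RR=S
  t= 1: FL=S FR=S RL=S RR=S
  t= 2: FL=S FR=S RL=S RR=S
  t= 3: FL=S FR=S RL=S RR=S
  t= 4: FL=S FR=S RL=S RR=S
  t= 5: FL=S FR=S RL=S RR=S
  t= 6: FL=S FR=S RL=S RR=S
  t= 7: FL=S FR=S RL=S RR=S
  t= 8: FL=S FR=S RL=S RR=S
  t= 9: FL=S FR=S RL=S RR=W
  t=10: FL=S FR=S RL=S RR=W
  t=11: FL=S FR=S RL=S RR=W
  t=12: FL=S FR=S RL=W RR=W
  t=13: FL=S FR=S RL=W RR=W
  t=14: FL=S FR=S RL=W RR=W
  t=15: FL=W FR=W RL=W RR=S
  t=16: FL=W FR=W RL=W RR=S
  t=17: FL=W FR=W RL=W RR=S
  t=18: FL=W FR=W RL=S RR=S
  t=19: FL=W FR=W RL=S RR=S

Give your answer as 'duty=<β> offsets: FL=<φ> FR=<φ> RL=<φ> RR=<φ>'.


duty β = stance ticks per leg = 14
FL: stance ticks = 14; W→S at t=1 → φ=19
FR: stance ticks = 14; W→S at t=1 → φ=19
RL: stance ticks = 14; W→S at t=18 → φ=2
RR: stance ticks = 14; W→S at t=15 → φ=5

duty=14 offsets: FL=19 FR=19 RL=2 RR=5


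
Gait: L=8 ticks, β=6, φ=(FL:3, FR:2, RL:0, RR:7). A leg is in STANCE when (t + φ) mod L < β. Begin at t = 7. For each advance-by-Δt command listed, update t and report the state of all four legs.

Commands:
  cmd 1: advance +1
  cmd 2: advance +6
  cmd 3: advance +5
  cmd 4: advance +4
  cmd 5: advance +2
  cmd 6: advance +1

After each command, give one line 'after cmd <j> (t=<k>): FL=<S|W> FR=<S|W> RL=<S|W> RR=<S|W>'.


after cmd 1 (t=8): FL=S FR=S RL=S RR=W
after cmd 2 (t=14): FL=S FR=S RL=W RR=S
after cmd 3 (t=19): FL=W FR=S RL=S RR=S
after cmd 4 (t=23): FL=S FR=S RL=W RR=W
after cmd 5 (t=25): FL=S FR=S RL=S RR=S
after cmd 6 (t=26): FL=S FR=S RL=S RR=S

start t=7: FL=S FR=S RL=W RR=W
cmd 1: advance +1 → t=8, phase=(3,2,0,7) → FL=S FR=S RL=S RR=W
cmd 2: advance +6 → t=14, phase=(1,0,6,5) → FL=S FR=S RL=W RR=S
cmd 3: advance +5 → t=19, phase=(6,5,3,2) → FL=W FR=S RL=S RR=S
cmd 4: advance +4 → t=23, phase=(2,1,7,6) → FL=S FR=S RL=W RR=W
cmd 5: advance +2 → t=25, phase=(4,3,1,0) → FL=S FR=S RL=S RR=S
cmd 6: advance +1 → t=26, phase=(5,4,2,1) → FL=S FR=S RL=S RR=S


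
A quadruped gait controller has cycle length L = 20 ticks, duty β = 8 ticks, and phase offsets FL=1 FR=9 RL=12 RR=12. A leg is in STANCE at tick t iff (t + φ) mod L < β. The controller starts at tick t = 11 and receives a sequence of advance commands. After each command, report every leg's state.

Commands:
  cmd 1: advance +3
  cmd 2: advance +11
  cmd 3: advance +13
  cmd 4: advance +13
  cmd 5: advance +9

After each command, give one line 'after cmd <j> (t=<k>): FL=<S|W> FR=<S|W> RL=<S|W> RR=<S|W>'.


start t=11: FL=W FR=S RL=S RR=S
cmd 1: advance +3 → t=14, phase=(15,3,6,6) → FL=W FR=S RL=S RR=S
cmd 2: advance +11 → t=25, phase=(6,14,17,17) → FL=S FR=W RL=W RR=W
cmd 3: advance +13 → t=38, phase=(19,7,10,10) → FL=W FR=S RL=W RR=W
cmd 4: advance +13 → t=51, phase=(12,0,3,3) → FL=W FR=S RL=S RR=S
cmd 5: advance +9 → t=60, phase=(1,9,12,12) → FL=S FR=W RL=W RR=W

after cmd 1 (t=14): FL=W FR=S RL=S RR=S
after cmd 2 (t=25): FL=S FR=W RL=W RR=W
after cmd 3 (t=38): FL=W FR=S RL=W RR=W
after cmd 4 (t=51): FL=W FR=S RL=S RR=S
after cmd 5 (t=60): FL=S FR=W RL=W RR=W


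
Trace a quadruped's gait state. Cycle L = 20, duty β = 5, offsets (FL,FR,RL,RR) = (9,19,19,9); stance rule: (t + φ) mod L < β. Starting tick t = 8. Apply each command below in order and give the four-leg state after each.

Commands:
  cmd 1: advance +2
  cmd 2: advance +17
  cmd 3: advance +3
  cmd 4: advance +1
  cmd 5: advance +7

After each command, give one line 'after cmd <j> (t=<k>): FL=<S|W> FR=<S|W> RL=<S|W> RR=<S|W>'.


after cmd 1 (t=10): FL=W FR=W RL=W RR=W
after cmd 2 (t=27): FL=W FR=W RL=W RR=W
after cmd 3 (t=30): FL=W FR=W RL=W RR=W
after cmd 4 (t=31): FL=S FR=W RL=W RR=S
after cmd 5 (t=38): FL=W FR=W RL=W RR=W

start t=8: FL=W FR=W RL=W RR=W
cmd 1: advance +2 → t=10, phase=(19,9,9,19) → FL=W FR=W RL=W RR=W
cmd 2: advance +17 → t=27, phase=(16,6,6,16) → FL=W FR=W RL=W RR=W
cmd 3: advance +3 → t=30, phase=(19,9,9,19) → FL=W FR=W RL=W RR=W
cmd 4: advance +1 → t=31, phase=(0,10,10,0) → FL=S FR=W RL=W RR=S
cmd 5: advance +7 → t=38, phase=(7,17,17,7) → FL=W FR=W RL=W RR=W


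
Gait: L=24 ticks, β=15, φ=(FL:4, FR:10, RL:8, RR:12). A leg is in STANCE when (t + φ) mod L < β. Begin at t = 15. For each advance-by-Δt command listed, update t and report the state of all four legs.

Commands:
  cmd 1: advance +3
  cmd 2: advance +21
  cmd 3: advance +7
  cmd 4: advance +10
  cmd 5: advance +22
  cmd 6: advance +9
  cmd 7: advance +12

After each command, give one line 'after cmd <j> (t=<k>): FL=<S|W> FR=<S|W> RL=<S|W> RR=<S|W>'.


start t=15: FL=W FR=S RL=W RR=S
cmd 1: advance +3 → t=18, phase=(22,4,2,6) → FL=W FR=S RL=S RR=S
cmd 2: advance +21 → t=39, phase=(19,1,23,3) → FL=W FR=S RL=W RR=S
cmd 3: advance +7 → t=46, phase=(2,8,6,10) → FL=S FR=S RL=S RR=S
cmd 4: advance +10 → t=56, phase=(12,18,16,20) → FL=S FR=W RL=W RR=W
cmd 5: advance +22 → t=78, phase=(10,16,14,18) → FL=S FR=W RL=S RR=W
cmd 6: advance +9 → t=87, phase=(19,1,23,3) → FL=W FR=S RL=W RR=S
cmd 7: advance +12 → t=99, phase=(7,13,11,15) → FL=S FR=S RL=S RR=W

after cmd 1 (t=18): FL=W FR=S RL=S RR=S
after cmd 2 (t=39): FL=W FR=S RL=W RR=S
after cmd 3 (t=46): FL=S FR=S RL=S RR=S
after cmd 4 (t=56): FL=S FR=W RL=W RR=W
after cmd 5 (t=78): FL=S FR=W RL=S RR=W
after cmd 6 (t=87): FL=W FR=S RL=W RR=S
after cmd 7 (t=99): FL=S FR=S RL=S RR=W


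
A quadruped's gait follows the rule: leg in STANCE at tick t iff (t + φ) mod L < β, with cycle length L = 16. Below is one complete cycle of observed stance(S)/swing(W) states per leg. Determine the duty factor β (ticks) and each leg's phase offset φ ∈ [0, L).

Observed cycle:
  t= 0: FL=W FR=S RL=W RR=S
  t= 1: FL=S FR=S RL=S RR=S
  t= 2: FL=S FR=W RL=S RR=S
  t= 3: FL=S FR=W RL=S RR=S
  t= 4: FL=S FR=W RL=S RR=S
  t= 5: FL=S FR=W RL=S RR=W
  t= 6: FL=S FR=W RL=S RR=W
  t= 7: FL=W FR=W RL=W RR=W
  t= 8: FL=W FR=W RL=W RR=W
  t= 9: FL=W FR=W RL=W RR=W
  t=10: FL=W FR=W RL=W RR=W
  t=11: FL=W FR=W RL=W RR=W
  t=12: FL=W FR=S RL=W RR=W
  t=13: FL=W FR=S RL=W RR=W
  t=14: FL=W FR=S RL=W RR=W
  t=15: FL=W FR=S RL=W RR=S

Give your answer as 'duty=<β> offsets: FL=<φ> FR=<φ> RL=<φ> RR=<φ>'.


duty=6 offsets: FL=15 FR=4 RL=15 RR=1

duty β = stance ticks per leg = 6
FL: stance ticks = 6; W→S at t=1 → φ=15
FR: stance ticks = 6; W→S at t=12 → φ=4
RL: stance ticks = 6; W→S at t=1 → φ=15
RR: stance ticks = 6; W→S at t=15 → φ=1


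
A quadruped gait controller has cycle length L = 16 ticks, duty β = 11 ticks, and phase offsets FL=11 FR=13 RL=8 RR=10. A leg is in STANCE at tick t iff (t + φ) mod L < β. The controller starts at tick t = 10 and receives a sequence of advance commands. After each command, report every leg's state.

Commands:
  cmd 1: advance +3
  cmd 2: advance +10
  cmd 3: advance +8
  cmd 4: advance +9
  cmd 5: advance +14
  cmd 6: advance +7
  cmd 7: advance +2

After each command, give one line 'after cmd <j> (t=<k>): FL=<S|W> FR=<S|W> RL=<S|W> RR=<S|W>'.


after cmd 1 (t=13): FL=S FR=S RL=S RR=S
after cmd 2 (t=23): FL=S FR=S RL=W RR=S
after cmd 3 (t=31): FL=S FR=W RL=S RR=S
after cmd 4 (t=40): FL=S FR=S RL=S RR=S
after cmd 5 (t=54): FL=S FR=S RL=W RR=S
after cmd 6 (t=61): FL=S FR=S RL=S RR=S
after cmd 7 (t=63): FL=S FR=W RL=S RR=S

start t=10: FL=S FR=S RL=S RR=S
cmd 1: advance +3 → t=13, phase=(8,10,5,7) → FL=S FR=S RL=S RR=S
cmd 2: advance +10 → t=23, phase=(2,4,15,1) → FL=S FR=S RL=W RR=S
cmd 3: advance +8 → t=31, phase=(10,12,7,9) → FL=S FR=W RL=S RR=S
cmd 4: advance +9 → t=40, phase=(3,5,0,2) → FL=S FR=S RL=S RR=S
cmd 5: advance +14 → t=54, phase=(1,3,14,0) → FL=S FR=S RL=W RR=S
cmd 6: advance +7 → t=61, phase=(8,10,5,7) → FL=S FR=S RL=S RR=S
cmd 7: advance +2 → t=63, phase=(10,12,7,9) → FL=S FR=W RL=S RR=S


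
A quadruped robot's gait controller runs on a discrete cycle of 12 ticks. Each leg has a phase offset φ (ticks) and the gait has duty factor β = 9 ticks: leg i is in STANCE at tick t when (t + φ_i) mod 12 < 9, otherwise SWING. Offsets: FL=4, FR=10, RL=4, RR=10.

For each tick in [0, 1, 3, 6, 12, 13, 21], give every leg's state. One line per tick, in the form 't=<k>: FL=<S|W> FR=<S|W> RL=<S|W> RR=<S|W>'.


t=0: FL=S FR=W RL=S RR=W
t=1: FL=S FR=W RL=S RR=W
t=3: FL=S FR=S RL=S RR=S
t=6: FL=W FR=S RL=W RR=S
t=12: FL=S FR=W RL=S RR=W
t=13: FL=S FR=W RL=S RR=W
t=21: FL=S FR=S RL=S RR=S

t=0: phase=(4,10,4,10) vs β=9 → FL=S FR=W RL=S RR=W
t=1: phase=(5,11,5,11) vs β=9 → FL=S FR=W RL=S RR=W
t=3: phase=(7,1,7,1) vs β=9 → FL=S FR=S RL=S RR=S
t=6: phase=(10,4,10,4) vs β=9 → FL=W FR=S RL=W RR=S
t=12: phase=(4,10,4,10) vs β=9 → FL=S FR=W RL=S RR=W
t=13: phase=(5,11,5,11) vs β=9 → FL=S FR=W RL=S RR=W
t=21: phase=(1,7,1,7) vs β=9 → FL=S FR=S RL=S RR=S


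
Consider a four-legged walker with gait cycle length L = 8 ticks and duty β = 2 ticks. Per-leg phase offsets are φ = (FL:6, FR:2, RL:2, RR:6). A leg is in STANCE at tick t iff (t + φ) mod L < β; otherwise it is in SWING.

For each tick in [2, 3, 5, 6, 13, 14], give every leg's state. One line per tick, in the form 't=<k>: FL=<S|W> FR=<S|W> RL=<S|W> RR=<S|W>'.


t=2: phase=(0,4,4,0) vs β=2 → FL=S FR=W RL=W RR=S
t=3: phase=(1,5,5,1) vs β=2 → FL=S FR=W RL=W RR=S
t=5: phase=(3,7,7,3) vs β=2 → FL=W FR=W RL=W RR=W
t=6: phase=(4,0,0,4) vs β=2 → FL=W FR=S RL=S RR=W
t=13: phase=(3,7,7,3) vs β=2 → FL=W FR=W RL=W RR=W
t=14: phase=(4,0,0,4) vs β=2 → FL=W FR=S RL=S RR=W

t=2: FL=S FR=W RL=W RR=S
t=3: FL=S FR=W RL=W RR=S
t=5: FL=W FR=W RL=W RR=W
t=6: FL=W FR=S RL=S RR=W
t=13: FL=W FR=W RL=W RR=W
t=14: FL=W FR=S RL=S RR=W


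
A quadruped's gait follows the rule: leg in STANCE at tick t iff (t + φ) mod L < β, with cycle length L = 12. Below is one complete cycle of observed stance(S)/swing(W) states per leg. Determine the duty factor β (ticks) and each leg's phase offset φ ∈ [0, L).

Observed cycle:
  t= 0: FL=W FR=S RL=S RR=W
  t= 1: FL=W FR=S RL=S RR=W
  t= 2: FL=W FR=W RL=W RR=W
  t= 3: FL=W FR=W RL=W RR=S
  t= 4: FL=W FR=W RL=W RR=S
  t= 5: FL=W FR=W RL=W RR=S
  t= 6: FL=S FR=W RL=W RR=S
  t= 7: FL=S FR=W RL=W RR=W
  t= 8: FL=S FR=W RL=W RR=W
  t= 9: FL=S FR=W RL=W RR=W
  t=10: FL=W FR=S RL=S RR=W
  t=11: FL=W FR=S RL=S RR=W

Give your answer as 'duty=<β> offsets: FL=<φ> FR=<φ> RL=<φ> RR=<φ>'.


duty β = stance ticks per leg = 4
FL: stance ticks = 4; W→S at t=6 → φ=6
FR: stance ticks = 4; W→S at t=10 → φ=2
RL: stance ticks = 4; W→S at t=10 → φ=2
RR: stance ticks = 4; W→S at t=3 → φ=9

duty=4 offsets: FL=6 FR=2 RL=2 RR=9


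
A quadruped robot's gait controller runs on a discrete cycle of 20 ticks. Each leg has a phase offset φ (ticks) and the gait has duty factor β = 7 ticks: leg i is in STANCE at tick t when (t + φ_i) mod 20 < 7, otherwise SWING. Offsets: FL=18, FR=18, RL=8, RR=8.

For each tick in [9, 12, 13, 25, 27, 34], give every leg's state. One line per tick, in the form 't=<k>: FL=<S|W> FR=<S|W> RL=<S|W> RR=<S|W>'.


t=9: FL=W FR=W RL=W RR=W
t=12: FL=W FR=W RL=S RR=S
t=13: FL=W FR=W RL=S RR=S
t=25: FL=S FR=S RL=W RR=W
t=27: FL=S FR=S RL=W RR=W
t=34: FL=W FR=W RL=S RR=S

t=9: phase=(7,7,17,17) vs β=7 → FL=W FR=W RL=W RR=W
t=12: phase=(10,10,0,0) vs β=7 → FL=W FR=W RL=S RR=S
t=13: phase=(11,11,1,1) vs β=7 → FL=W FR=W RL=S RR=S
t=25: phase=(3,3,13,13) vs β=7 → FL=S FR=S RL=W RR=W
t=27: phase=(5,5,15,15) vs β=7 → FL=S FR=S RL=W RR=W
t=34: phase=(12,12,2,2) vs β=7 → FL=W FR=W RL=S RR=S


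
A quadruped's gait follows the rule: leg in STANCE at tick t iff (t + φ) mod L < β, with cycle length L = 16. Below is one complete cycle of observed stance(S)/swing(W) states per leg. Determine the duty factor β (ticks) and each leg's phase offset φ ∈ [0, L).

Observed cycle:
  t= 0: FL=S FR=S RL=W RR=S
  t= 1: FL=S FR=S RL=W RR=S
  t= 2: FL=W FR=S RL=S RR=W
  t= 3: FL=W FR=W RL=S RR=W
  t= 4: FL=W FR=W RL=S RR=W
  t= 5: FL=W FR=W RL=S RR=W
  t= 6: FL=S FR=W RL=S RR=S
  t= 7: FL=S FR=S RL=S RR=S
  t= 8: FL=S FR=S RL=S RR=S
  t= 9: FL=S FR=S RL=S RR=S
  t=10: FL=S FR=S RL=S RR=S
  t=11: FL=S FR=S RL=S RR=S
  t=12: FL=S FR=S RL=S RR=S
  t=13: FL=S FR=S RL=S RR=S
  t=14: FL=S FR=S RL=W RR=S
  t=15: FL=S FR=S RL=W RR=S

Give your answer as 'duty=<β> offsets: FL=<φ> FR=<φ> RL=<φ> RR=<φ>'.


duty β = stance ticks per leg = 12
FL: stance ticks = 12; W→S at t=6 → φ=10
FR: stance ticks = 12; W→S at t=7 → φ=9
RL: stance ticks = 12; W→S at t=2 → φ=14
RR: stance ticks = 12; W→S at t=6 → φ=10

duty=12 offsets: FL=10 FR=9 RL=14 RR=10


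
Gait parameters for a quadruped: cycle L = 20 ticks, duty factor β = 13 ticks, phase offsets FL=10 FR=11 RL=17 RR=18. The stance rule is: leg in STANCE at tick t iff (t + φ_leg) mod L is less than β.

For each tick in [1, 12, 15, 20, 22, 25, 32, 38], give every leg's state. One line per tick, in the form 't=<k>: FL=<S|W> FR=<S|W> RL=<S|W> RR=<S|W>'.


t=1: FL=S FR=S RL=W RR=W
t=12: FL=S FR=S RL=S RR=S
t=15: FL=S FR=S RL=S RR=W
t=20: FL=S FR=S RL=W RR=W
t=22: FL=S FR=W RL=W RR=S
t=25: FL=W FR=W RL=S RR=S
t=32: FL=S FR=S RL=S RR=S
t=38: FL=S FR=S RL=W RR=W

t=1: phase=(11,12,18,19) vs β=13 → FL=S FR=S RL=W RR=W
t=12: phase=(2,3,9,10) vs β=13 → FL=S FR=S RL=S RR=S
t=15: phase=(5,6,12,13) vs β=13 → FL=S FR=S RL=S RR=W
t=20: phase=(10,11,17,18) vs β=13 → FL=S FR=S RL=W RR=W
t=22: phase=(12,13,19,0) vs β=13 → FL=S FR=W RL=W RR=S
t=25: phase=(15,16,2,3) vs β=13 → FL=W FR=W RL=S RR=S
t=32: phase=(2,3,9,10) vs β=13 → FL=S FR=S RL=S RR=S
t=38: phase=(8,9,15,16) vs β=13 → FL=S FR=S RL=W RR=W


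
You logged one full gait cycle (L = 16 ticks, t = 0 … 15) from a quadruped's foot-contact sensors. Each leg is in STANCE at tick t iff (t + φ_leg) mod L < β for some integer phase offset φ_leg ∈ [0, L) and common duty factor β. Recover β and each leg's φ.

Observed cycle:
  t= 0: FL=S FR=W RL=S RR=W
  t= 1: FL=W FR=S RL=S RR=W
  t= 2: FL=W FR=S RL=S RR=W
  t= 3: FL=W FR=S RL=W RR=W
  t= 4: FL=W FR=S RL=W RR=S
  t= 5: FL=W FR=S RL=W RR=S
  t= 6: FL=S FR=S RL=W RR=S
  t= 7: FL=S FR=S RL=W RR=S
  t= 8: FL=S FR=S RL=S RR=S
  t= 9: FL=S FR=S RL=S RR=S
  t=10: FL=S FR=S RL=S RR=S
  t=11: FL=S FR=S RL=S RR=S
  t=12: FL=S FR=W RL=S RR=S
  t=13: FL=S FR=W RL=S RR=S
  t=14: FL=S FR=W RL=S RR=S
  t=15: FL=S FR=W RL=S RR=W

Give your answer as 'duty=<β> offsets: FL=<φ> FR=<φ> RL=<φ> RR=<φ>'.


duty β = stance ticks per leg = 11
FL: stance ticks = 11; W→S at t=6 → φ=10
FR: stance ticks = 11; W→S at t=1 → φ=15
RL: stance ticks = 11; W→S at t=8 → φ=8
RR: stance ticks = 11; W→S at t=4 → φ=12

duty=11 offsets: FL=10 FR=15 RL=8 RR=12


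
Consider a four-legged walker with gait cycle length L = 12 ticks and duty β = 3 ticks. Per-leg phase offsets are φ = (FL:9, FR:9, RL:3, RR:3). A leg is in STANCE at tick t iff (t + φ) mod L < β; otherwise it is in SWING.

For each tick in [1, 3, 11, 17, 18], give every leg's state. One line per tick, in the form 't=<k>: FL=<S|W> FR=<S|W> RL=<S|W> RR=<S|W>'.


t=1: FL=W FR=W RL=W RR=W
t=3: FL=S FR=S RL=W RR=W
t=11: FL=W FR=W RL=S RR=S
t=17: FL=S FR=S RL=W RR=W
t=18: FL=W FR=W RL=W RR=W

t=1: phase=(10,10,4,4) vs β=3 → FL=W FR=W RL=W RR=W
t=3: phase=(0,0,6,6) vs β=3 → FL=S FR=S RL=W RR=W
t=11: phase=(8,8,2,2) vs β=3 → FL=W FR=W RL=S RR=S
t=17: phase=(2,2,8,8) vs β=3 → FL=S FR=S RL=W RR=W
t=18: phase=(3,3,9,9) vs β=3 → FL=W FR=W RL=W RR=W


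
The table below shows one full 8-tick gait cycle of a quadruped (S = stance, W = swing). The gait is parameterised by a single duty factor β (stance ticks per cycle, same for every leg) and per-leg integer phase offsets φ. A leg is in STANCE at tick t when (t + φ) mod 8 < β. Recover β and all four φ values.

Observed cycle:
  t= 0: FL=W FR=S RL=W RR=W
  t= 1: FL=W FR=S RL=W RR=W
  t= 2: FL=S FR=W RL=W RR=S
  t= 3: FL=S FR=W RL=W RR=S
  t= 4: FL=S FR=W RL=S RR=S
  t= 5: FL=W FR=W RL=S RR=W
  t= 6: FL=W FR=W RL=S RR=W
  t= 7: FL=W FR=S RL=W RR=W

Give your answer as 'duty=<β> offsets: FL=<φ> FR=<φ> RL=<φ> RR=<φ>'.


duty β = stance ticks per leg = 3
FL: stance ticks = 3; W→S at t=2 → φ=6
FR: stance ticks = 3; W→S at t=7 → φ=1
RL: stance ticks = 3; W→S at t=4 → φ=4
RR: stance ticks = 3; W→S at t=2 → φ=6

duty=3 offsets: FL=6 FR=1 RL=4 RR=6


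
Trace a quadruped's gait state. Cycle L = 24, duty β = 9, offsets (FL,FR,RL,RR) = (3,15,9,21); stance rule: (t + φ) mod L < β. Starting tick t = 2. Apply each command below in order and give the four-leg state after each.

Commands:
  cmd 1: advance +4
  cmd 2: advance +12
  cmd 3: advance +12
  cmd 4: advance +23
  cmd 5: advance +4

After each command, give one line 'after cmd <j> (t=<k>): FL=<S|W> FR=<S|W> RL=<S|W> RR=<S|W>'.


after cmd 1 (t=6): FL=W FR=W RL=W RR=S
after cmd 2 (t=18): FL=W FR=W RL=S RR=W
after cmd 3 (t=30): FL=W FR=W RL=W RR=S
after cmd 4 (t=53): FL=S FR=W RL=W RR=S
after cmd 5 (t=57): FL=W FR=S RL=W RR=S

start t=2: FL=S FR=W RL=W RR=W
cmd 1: advance +4 → t=6, phase=(9,21,15,3) → FL=W FR=W RL=W RR=S
cmd 2: advance +12 → t=18, phase=(21,9,3,15) → FL=W FR=W RL=S RR=W
cmd 3: advance +12 → t=30, phase=(9,21,15,3) → FL=W FR=W RL=W RR=S
cmd 4: advance +23 → t=53, phase=(8,20,14,2) → FL=S FR=W RL=W RR=S
cmd 5: advance +4 → t=57, phase=(12,0,18,6) → FL=W FR=S RL=W RR=S


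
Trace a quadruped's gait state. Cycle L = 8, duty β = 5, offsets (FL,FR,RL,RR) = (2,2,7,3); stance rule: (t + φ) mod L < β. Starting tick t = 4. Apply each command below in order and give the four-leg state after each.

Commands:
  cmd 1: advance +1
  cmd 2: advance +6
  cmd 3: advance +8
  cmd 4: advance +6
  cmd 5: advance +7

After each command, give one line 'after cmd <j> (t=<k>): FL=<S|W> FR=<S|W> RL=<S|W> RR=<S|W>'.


start t=4: FL=W FR=W RL=S RR=W
cmd 1: advance +1 → t=5, phase=(7,7,4,0) → FL=W FR=W RL=S RR=S
cmd 2: advance +6 → t=11, phase=(5,5,2,6) → FL=W FR=W RL=S RR=W
cmd 3: advance +8 → t=19, phase=(5,5,2,6) → FL=W FR=W RL=S RR=W
cmd 4: advance +6 → t=25, phase=(3,3,0,4) → FL=S FR=S RL=S RR=S
cmd 5: advance +7 → t=32, phase=(2,2,7,3) → FL=S FR=S RL=W RR=S

after cmd 1 (t=5): FL=W FR=W RL=S RR=S
after cmd 2 (t=11): FL=W FR=W RL=S RR=W
after cmd 3 (t=19): FL=W FR=W RL=S RR=W
after cmd 4 (t=25): FL=S FR=S RL=S RR=S
after cmd 5 (t=32): FL=S FR=S RL=W RR=S


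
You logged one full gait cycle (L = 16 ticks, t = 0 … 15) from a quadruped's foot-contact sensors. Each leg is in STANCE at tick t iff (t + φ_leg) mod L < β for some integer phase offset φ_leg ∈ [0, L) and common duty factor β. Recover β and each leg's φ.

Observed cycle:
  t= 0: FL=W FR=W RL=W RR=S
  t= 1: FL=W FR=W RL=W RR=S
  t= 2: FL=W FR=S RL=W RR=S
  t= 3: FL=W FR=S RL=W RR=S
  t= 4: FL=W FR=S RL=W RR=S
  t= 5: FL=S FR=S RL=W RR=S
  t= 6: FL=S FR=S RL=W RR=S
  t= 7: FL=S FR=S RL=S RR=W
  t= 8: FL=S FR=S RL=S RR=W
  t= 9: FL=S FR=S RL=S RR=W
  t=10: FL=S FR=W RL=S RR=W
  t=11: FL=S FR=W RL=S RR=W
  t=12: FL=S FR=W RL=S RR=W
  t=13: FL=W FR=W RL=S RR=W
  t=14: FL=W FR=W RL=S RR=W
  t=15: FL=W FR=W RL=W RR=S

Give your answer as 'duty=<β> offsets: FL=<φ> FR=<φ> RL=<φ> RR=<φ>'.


duty=8 offsets: FL=11 FR=14 RL=9 RR=1

duty β = stance ticks per leg = 8
FL: stance ticks = 8; W→S at t=5 → φ=11
FR: stance ticks = 8; W→S at t=2 → φ=14
RL: stance ticks = 8; W→S at t=7 → φ=9
RR: stance ticks = 8; W→S at t=15 → φ=1


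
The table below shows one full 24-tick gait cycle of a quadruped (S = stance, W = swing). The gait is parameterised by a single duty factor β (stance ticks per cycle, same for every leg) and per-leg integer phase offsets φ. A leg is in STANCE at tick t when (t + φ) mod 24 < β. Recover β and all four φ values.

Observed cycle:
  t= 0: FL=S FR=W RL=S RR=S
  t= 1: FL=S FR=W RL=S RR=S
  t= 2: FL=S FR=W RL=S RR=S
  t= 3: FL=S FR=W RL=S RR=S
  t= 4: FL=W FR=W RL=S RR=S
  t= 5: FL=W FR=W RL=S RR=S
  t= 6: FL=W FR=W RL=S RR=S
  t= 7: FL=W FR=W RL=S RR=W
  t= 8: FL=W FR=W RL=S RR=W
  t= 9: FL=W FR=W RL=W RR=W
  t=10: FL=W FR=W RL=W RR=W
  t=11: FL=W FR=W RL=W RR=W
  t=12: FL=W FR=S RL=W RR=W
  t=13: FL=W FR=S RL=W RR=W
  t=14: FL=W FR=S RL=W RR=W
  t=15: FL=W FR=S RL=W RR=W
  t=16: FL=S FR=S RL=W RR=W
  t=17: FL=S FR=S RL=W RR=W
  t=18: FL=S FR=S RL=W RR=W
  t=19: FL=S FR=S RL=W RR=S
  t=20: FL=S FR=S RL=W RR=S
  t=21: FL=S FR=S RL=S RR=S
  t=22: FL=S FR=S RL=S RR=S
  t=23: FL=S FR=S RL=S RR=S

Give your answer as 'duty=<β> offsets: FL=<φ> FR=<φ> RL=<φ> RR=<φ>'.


duty=12 offsets: FL=8 FR=12 RL=3 RR=5

duty β = stance ticks per leg = 12
FL: stance ticks = 12; W→S at t=16 → φ=8
FR: stance ticks = 12; W→S at t=12 → φ=12
RL: stance ticks = 12; W→S at t=21 → φ=3
RR: stance ticks = 12; W→S at t=19 → φ=5


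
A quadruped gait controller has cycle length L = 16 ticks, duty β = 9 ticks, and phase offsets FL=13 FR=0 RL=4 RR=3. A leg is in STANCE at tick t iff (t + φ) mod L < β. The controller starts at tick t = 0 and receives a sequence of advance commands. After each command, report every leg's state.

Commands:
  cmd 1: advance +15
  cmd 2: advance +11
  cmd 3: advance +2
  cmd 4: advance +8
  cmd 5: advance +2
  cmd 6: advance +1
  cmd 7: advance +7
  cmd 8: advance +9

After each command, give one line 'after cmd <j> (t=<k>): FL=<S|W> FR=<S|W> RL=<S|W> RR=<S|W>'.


start t=0: FL=W FR=S RL=S RR=S
cmd 1: advance +15 → t=15, phase=(12,15,3,2) → FL=W FR=W RL=S RR=S
cmd 2: advance +11 → t=26, phase=(7,10,14,13) → FL=S FR=W RL=W RR=W
cmd 3: advance +2 → t=28, phase=(9,12,0,15) → FL=W FR=W RL=S RR=W
cmd 4: advance +8 → t=36, phase=(1,4,8,7) → FL=S FR=S RL=S RR=S
cmd 5: advance +2 → t=38, phase=(3,6,10,9) → FL=S FR=S RL=W RR=W
cmd 6: advance +1 → t=39, phase=(4,7,11,10) → FL=S FR=S RL=W RR=W
cmd 7: advance +7 → t=46, phase=(11,14,2,1) → FL=W FR=W RL=S RR=S
cmd 8: advance +9 → t=55, phase=(4,7,11,10) → FL=S FR=S RL=W RR=W

after cmd 1 (t=15): FL=W FR=W RL=S RR=S
after cmd 2 (t=26): FL=S FR=W RL=W RR=W
after cmd 3 (t=28): FL=W FR=W RL=S RR=W
after cmd 4 (t=36): FL=S FR=S RL=S RR=S
after cmd 5 (t=38): FL=S FR=S RL=W RR=W
after cmd 6 (t=39): FL=S FR=S RL=W RR=W
after cmd 7 (t=46): FL=W FR=W RL=S RR=S
after cmd 8 (t=55): FL=S FR=S RL=W RR=W


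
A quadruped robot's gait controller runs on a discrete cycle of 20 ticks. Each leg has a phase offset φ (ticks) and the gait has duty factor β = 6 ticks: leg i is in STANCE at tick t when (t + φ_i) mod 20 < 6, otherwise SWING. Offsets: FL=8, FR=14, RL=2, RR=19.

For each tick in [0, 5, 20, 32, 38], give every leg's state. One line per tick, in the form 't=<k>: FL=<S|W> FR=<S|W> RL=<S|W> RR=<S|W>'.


t=0: FL=W FR=W RL=S RR=W
t=5: FL=W FR=W RL=W RR=S
t=20: FL=W FR=W RL=S RR=W
t=32: FL=S FR=W RL=W RR=W
t=38: FL=W FR=W RL=S RR=W

t=0: phase=(8,14,2,19) vs β=6 → FL=W FR=W RL=S RR=W
t=5: phase=(13,19,7,4) vs β=6 → FL=W FR=W RL=W RR=S
t=20: phase=(8,14,2,19) vs β=6 → FL=W FR=W RL=S RR=W
t=32: phase=(0,6,14,11) vs β=6 → FL=S FR=W RL=W RR=W
t=38: phase=(6,12,0,17) vs β=6 → FL=W FR=W RL=S RR=W


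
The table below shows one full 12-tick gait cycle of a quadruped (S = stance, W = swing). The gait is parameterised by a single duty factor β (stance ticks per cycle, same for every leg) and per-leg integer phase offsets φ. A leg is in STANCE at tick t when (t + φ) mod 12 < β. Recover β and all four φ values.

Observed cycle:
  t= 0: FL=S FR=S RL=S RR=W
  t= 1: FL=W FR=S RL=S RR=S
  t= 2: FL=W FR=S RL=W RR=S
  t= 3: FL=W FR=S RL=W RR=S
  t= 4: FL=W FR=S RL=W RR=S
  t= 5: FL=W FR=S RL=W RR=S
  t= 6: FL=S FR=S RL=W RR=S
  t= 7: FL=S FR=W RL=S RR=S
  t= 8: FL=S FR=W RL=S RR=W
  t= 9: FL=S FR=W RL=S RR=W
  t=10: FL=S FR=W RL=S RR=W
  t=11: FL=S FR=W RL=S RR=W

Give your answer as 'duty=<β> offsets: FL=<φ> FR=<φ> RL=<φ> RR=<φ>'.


duty β = stance ticks per leg = 7
FL: stance ticks = 7; W→S at t=6 → φ=6
FR: stance ticks = 7; W→S at t=0 → φ=0
RL: stance ticks = 7; W→S at t=7 → φ=5
RR: stance ticks = 7; W→S at t=1 → φ=11

duty=7 offsets: FL=6 FR=0 RL=5 RR=11


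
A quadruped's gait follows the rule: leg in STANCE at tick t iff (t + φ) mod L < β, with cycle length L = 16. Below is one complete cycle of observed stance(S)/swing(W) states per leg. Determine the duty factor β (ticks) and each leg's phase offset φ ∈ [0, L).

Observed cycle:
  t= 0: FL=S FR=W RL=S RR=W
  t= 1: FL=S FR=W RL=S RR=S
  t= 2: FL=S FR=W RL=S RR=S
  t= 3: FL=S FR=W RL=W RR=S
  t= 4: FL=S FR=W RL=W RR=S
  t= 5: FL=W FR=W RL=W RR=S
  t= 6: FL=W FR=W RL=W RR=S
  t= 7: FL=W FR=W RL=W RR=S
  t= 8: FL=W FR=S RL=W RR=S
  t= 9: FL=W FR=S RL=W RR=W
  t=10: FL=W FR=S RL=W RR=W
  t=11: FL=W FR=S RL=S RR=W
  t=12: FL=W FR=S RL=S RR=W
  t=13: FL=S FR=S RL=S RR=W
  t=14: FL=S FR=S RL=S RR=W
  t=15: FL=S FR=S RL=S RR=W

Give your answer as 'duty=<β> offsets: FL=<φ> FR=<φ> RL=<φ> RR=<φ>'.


duty β = stance ticks per leg = 8
FL: stance ticks = 8; W→S at t=13 → φ=3
FR: stance ticks = 8; W→S at t=8 → φ=8
RL: stance ticks = 8; W→S at t=11 → φ=5
RR: stance ticks = 8; W→S at t=1 → φ=15

duty=8 offsets: FL=3 FR=8 RL=5 RR=15


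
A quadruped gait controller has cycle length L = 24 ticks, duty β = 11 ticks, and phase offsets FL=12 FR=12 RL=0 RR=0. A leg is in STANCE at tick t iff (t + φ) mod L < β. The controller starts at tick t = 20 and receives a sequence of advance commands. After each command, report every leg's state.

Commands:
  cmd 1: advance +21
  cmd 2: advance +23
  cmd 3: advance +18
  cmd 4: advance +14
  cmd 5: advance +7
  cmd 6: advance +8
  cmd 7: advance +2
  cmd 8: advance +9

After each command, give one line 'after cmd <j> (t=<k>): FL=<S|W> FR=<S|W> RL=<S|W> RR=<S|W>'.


start t=20: FL=S FR=S RL=W RR=W
cmd 1: advance +21 → t=41, phase=(5,5,17,17) → FL=S FR=S RL=W RR=W
cmd 2: advance +23 → t=64, phase=(4,4,16,16) → FL=S FR=S RL=W RR=W
cmd 3: advance +18 → t=82, phase=(22,22,10,10) → FL=W FR=W RL=S RR=S
cmd 4: advance +14 → t=96, phase=(12,12,0,0) → FL=W FR=W RL=S RR=S
cmd 5: advance +7 → t=103, phase=(19,19,7,7) → FL=W FR=W RL=S RR=S
cmd 6: advance +8 → t=111, phase=(3,3,15,15) → FL=S FR=S RL=W RR=W
cmd 7: advance +2 → t=113, phase=(5,5,17,17) → FL=S FR=S RL=W RR=W
cmd 8: advance +9 → t=122, phase=(14,14,2,2) → FL=W FR=W RL=S RR=S

after cmd 1 (t=41): FL=S FR=S RL=W RR=W
after cmd 2 (t=64): FL=S FR=S RL=W RR=W
after cmd 3 (t=82): FL=W FR=W RL=S RR=S
after cmd 4 (t=96): FL=W FR=W RL=S RR=S
after cmd 5 (t=103): FL=W FR=W RL=S RR=S
after cmd 6 (t=111): FL=S FR=S RL=W RR=W
after cmd 7 (t=113): FL=S FR=S RL=W RR=W
after cmd 8 (t=122): FL=W FR=W RL=S RR=S


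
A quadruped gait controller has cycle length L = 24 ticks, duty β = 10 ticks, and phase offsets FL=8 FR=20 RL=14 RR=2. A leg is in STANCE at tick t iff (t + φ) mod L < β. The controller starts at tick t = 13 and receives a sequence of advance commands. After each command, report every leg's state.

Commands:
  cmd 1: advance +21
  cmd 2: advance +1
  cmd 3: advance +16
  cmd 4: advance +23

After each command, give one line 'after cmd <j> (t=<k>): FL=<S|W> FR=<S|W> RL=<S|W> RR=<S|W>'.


start t=13: FL=W FR=S RL=S RR=W
cmd 1: advance +21 → t=34, phase=(18,6,0,12) → FL=W FR=S RL=S RR=W
cmd 2: advance +1 → t=35, phase=(19,7,1,13) → FL=W FR=S RL=S RR=W
cmd 3: advance +16 → t=51, phase=(11,23,17,5) → FL=W FR=W RL=W RR=S
cmd 4: advance +23 → t=74, phase=(10,22,16,4) → FL=W FR=W RL=W RR=S

after cmd 1 (t=34): FL=W FR=S RL=S RR=W
after cmd 2 (t=35): FL=W FR=S RL=S RR=W
after cmd 3 (t=51): FL=W FR=W RL=W RR=S
after cmd 4 (t=74): FL=W FR=W RL=W RR=S


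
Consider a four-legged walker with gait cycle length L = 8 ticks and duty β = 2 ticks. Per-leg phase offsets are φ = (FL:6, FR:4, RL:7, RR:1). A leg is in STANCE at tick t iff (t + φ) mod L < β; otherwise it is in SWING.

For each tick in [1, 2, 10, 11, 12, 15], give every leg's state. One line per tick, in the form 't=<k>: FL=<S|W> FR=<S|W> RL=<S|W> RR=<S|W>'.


t=1: phase=(7,5,0,2) vs β=2 → FL=W FR=W RL=S RR=W
t=2: phase=(0,6,1,3) vs β=2 → FL=S FR=W RL=S RR=W
t=10: phase=(0,6,1,3) vs β=2 → FL=S FR=W RL=S RR=W
t=11: phase=(1,7,2,4) vs β=2 → FL=S FR=W RL=W RR=W
t=12: phase=(2,0,3,5) vs β=2 → FL=W FR=S RL=W RR=W
t=15: phase=(5,3,6,0) vs β=2 → FL=W FR=W RL=W RR=S

t=1: FL=W FR=W RL=S RR=W
t=2: FL=S FR=W RL=S RR=W
t=10: FL=S FR=W RL=S RR=W
t=11: FL=S FR=W RL=W RR=W
t=12: FL=W FR=S RL=W RR=W
t=15: FL=W FR=W RL=W RR=S


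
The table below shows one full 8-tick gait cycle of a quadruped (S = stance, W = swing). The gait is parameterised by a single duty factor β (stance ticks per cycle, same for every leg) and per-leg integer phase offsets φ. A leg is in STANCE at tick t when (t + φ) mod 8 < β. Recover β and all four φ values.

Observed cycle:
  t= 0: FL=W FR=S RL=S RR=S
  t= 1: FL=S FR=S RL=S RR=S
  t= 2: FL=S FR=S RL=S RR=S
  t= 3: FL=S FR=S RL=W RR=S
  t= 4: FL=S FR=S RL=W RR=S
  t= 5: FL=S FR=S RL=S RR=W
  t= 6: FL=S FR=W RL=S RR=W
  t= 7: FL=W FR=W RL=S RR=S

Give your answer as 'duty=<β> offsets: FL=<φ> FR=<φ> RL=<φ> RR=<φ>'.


duty β = stance ticks per leg = 6
FL: stance ticks = 6; W→S at t=1 → φ=7
FR: stance ticks = 6; W→S at t=0 → φ=0
RL: stance ticks = 6; W→S at t=5 → φ=3
RR: stance ticks = 6; W→S at t=7 → φ=1

duty=6 offsets: FL=7 FR=0 RL=3 RR=1


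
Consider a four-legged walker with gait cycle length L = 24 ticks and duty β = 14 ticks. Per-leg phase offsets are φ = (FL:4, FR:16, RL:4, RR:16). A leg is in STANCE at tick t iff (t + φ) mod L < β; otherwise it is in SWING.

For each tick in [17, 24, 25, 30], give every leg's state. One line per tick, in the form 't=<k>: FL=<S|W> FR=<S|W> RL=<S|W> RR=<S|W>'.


t=17: FL=W FR=S RL=W RR=S
t=24: FL=S FR=W RL=S RR=W
t=25: FL=S FR=W RL=S RR=W
t=30: FL=S FR=W RL=S RR=W

t=17: phase=(21,9,21,9) vs β=14 → FL=W FR=S RL=W RR=S
t=24: phase=(4,16,4,16) vs β=14 → FL=S FR=W RL=S RR=W
t=25: phase=(5,17,5,17) vs β=14 → FL=S FR=W RL=S RR=W
t=30: phase=(10,22,10,22) vs β=14 → FL=S FR=W RL=S RR=W


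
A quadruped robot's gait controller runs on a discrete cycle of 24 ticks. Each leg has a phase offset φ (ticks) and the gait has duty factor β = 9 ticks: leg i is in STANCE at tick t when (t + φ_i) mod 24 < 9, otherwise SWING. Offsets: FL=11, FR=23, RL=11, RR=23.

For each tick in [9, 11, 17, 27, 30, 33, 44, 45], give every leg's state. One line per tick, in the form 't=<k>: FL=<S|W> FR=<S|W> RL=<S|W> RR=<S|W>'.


t=9: phase=(20,8,20,8) vs β=9 → FL=W FR=S RL=W RR=S
t=11: phase=(22,10,22,10) vs β=9 → FL=W FR=W RL=W RR=W
t=17: phase=(4,16,4,16) vs β=9 → FL=S FR=W RL=S RR=W
t=27: phase=(14,2,14,2) vs β=9 → FL=W FR=S RL=W RR=S
t=30: phase=(17,5,17,5) vs β=9 → FL=W FR=S RL=W RR=S
t=33: phase=(20,8,20,8) vs β=9 → FL=W FR=S RL=W RR=S
t=44: phase=(7,19,7,19) vs β=9 → FL=S FR=W RL=S RR=W
t=45: phase=(8,20,8,20) vs β=9 → FL=S FR=W RL=S RR=W

t=9: FL=W FR=S RL=W RR=S
t=11: FL=W FR=W RL=W RR=W
t=17: FL=S FR=W RL=S RR=W
t=27: FL=W FR=S RL=W RR=S
t=30: FL=W FR=S RL=W RR=S
t=33: FL=W FR=S RL=W RR=S
t=44: FL=S FR=W RL=S RR=W
t=45: FL=S FR=W RL=S RR=W
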